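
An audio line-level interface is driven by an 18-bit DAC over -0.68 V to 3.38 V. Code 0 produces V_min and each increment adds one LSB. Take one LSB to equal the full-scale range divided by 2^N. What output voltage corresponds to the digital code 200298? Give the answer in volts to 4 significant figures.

2.422 V

Span: 3.38 V − (-0.68 V) = 4.06 V. LSB = 4.06 V / 2^18.
Output = V_min + (200298/262144) × range = -0.68 + 0.764076 × 4.06 V
      = -0.68 + 3.10215 = 2.42215 V.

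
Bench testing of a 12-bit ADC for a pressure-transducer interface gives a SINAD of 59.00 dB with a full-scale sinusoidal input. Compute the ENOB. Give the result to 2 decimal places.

9.51 bits

Inverting SNR = 6.02 N + 1.76: N_eff = (59.00 − 1.76)/6.02 = 9.5083.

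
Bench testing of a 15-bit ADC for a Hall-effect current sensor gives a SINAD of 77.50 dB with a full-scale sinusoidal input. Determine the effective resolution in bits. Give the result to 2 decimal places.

12.58 bits

(77.50 − 1.76) / 6.02 = 75.74/6.02 = 12.5814 effective bits.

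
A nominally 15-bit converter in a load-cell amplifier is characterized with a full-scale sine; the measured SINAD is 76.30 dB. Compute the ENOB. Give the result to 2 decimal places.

12.38 bits

Inverting SNR = 6.02 N + 1.76: N_eff = (76.30 − 1.76)/6.02 = 12.3821.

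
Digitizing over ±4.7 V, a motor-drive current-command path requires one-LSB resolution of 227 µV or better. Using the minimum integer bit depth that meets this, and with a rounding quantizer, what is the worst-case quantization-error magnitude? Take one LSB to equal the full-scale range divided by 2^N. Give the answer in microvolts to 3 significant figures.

71.7 µV

Range = 4.7 − (-4.7) = 9.4 V.
Required number of levels: 9.4/227 µV = 41410; smallest N with 2^N ≥ that is 16.
LSB = 9.4 V / 2^16 = 143.43 µV.
|e|_max = LSB/2 = 71.7 µV.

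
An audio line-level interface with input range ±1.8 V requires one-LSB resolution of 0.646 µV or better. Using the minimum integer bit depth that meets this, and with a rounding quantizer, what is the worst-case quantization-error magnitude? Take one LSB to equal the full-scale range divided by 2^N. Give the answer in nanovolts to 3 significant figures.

215 nV

Full-scale range = 1.8 V − (-1.8 V) = 3.6 V.
Levels needed ≥ 3.6/0.646 µV = 5.573e6. 2^23 = 8388608 suffices, so N_min = 23.
LSB = 3.6 V / 2^23 = 429.15 nV.
Max error for round-to-nearest is LSB/2 = 215 nV.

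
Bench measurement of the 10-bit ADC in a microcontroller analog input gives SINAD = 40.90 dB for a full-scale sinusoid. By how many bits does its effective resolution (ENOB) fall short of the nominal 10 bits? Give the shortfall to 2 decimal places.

3.50 bits

Effective bits = (40.90 − 1.76)/6.02 = 6.5017.
Lost resolution: 10 − 6.5017 = 3.4983 bits.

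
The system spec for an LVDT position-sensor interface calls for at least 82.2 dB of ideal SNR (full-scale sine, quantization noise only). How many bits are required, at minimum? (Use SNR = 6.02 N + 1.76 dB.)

N ≥ (82.2 − 1.76)/6.02 = 13.362 → N_min = 14.

14 bits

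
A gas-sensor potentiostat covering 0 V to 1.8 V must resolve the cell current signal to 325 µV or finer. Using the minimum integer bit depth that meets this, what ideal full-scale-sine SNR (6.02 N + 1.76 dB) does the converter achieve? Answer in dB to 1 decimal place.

Span = 1.8 V.
1.8 V / 325 µV = 5538. Since 2^12 = 4096 and 2^13 = 8192, N = 13.
Ideal SNR at N = 13: 6.02·13 + 1.76 = 80.0 dB.

80.0 dB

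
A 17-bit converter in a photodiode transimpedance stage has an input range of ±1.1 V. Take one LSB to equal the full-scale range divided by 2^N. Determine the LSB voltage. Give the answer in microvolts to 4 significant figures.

16.78 µV

Full-scale range = 1.1 V − (-1.1 V) = 2.2 V.
There are 2^17 = 131072 steps.
One LSB is 2.2 V / 131072 = 16.78 µV.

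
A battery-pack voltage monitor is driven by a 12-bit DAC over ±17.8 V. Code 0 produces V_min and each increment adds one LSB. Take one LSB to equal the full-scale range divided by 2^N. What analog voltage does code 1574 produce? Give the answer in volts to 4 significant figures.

Range = 17.8 − (-17.8) = 35.6 V. LSB = 35.6 V / 2^12.
Output = V_min + (1574/4096) × range = -17.8 + 0.384277 × 35.6 V
      = -17.8 V + 13.6803 V = -4.11973 V.

-4.120 V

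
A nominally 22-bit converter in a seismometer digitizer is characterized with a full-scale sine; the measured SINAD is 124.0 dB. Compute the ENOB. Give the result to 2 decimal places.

ENOB = (SINAD − 1.76) / 6.02 = (124.0 − 1.76) / 6.02 = 122.24 / 6.02 = 20.3056.

20.31 bits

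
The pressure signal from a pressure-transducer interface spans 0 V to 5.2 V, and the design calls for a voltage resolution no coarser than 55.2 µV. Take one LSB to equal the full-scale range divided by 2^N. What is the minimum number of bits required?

Span = 5.2 V.
Required number of levels: 5.2/55.2 µV = 94203; smallest N with 2^N ≥ that is 17.

17 bits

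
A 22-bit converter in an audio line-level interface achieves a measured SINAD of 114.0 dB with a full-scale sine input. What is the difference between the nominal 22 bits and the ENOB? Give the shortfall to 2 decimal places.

Effective bits = (114.0 − 1.76)/6.02 = 18.6445.
Shortfall = 22 − 18.6445 = 3.3555 bits.

3.36 bits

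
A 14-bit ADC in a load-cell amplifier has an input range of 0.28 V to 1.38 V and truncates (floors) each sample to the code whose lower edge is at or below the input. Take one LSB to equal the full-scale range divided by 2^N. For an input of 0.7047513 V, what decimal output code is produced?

Span: 1.38 V − (0.28 V) = 1.1 V. LSB = 1.1 V / 2^14 ≈ 67.14 µV.
V_in − V_min = 0.7047513 − (0.28) = 0.4247513 V.
Divide by LSB: 0.4247513 × 16384/1.1 = 6326.4775.
Truncating gives code 6326.

6326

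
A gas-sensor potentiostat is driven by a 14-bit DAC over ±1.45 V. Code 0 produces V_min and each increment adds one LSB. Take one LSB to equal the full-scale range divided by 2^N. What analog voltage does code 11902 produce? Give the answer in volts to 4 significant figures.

0.6567 V

The full-scale span is 1.45 − (-1.45) = 2.9 V. LSB = 2.9 V / 2^14.
V_out = V_min + code × LSB = -1.45 V + 11902 × 2.9 V / 16384
      = -1.45 V + 2.10668 V = 0.656677 V.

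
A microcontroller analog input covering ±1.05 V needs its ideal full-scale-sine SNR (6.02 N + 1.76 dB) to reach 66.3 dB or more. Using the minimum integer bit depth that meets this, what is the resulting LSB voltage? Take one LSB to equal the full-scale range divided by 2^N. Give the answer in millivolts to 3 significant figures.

Span: 1.05 V − (-1.05 V) = 2.1 V.
N ≥ (66.3 − 1.76)/6.02 = 10.721 → N_min = 11.
One LSB is 2.1 V / 2048 = 1.03 mV.

1.03 mV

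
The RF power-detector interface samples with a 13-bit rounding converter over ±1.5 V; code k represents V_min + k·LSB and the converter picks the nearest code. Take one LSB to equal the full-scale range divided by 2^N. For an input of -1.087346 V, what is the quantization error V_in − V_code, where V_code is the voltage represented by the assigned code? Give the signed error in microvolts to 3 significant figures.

Span: 1.5 V − (-1.5 V) = 3 V. LSB = 3 V / 2^13 ≈ 366.2 µV.
Position in LSBs: (-1.087346 − (-1.5)) × 8192/3 = 1126.8205; rounding gives k = 1127.
Reconstructed level: -1.5 + 1127 × 3/8192 V = -1.087280273 V.
Error = V_in − V_code = -1.087346 − (-1.087280273) = −65.7 µV.

−65.7 µV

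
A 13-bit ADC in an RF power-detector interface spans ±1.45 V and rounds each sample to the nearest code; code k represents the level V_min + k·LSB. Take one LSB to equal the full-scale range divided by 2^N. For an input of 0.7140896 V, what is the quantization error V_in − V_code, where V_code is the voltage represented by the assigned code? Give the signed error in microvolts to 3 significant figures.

The full-scale span is 1.45 − (-1.45) = 2.9 V. LSB = 2.9 V / 2^13 ≈ 354.0 µV.
Position in LSBs: (0.7140896 − (-1.45)) × 8192/2.9 = 6113.1800; rounding gives k = 6113.
V_code = V_min + k × range/2^13 = -1.45 + 6113 × 2.9/8192 = 0.7140258789 V.
V_in − V_code = 0.7140896 − (0.7140258789) = +63.7 µV.

+63.7 µV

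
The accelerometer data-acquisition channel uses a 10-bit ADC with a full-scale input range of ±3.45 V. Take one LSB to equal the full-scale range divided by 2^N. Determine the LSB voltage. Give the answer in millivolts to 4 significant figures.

Range = 3.45 − (-3.45) = 6.9 V.
2^10 = 1024 levels.
Step size = 6.9/1024 V = 6.738 mV.

6.738 mV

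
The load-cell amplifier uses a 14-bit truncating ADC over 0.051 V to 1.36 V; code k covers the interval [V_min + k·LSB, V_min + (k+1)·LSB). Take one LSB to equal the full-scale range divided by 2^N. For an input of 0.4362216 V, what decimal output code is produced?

Range = 1.36 − (0.051) = 1.309 V. LSB = 1.309 V / 2^14 ≈ 79.90 µV.
(V_in − V_min) × 2^14/range = (0.4362216 − (0.051)) × 16384/1.309 = 4821.597.
Floor → code = 4821.

4821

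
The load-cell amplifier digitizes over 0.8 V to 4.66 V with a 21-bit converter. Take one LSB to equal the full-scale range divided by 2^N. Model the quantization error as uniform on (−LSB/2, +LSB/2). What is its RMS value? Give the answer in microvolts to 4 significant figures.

0.5313 µV

The full-scale span is 4.66 − (0.8) = 3.86 V.
LSB = 3.86 V ÷ 2^21 = 3.86/2097152 V = 1.84059 µV.
RMS of a uniform error over width LSB is LSB/√12 = 0.5313 µV.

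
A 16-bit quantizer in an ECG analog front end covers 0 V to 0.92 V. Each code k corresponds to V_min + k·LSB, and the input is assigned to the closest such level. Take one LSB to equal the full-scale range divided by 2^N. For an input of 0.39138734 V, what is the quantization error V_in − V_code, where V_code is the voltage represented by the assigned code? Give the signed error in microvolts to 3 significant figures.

V_FS = 0.92 V. LSB = 0.92 V / 2^16 ≈ 14.04 µV.
Position in LSBs: (0.39138734 − (0)) × 65536/0.92 = 27880.3921; rounding gives k = 27880.
Reconstructed level: 0 + 27880 × 0.92/65536 V = 0.39138183594 V.
e = 0.39138734 − (0.39138183594) = +5.50 µV.

+5.50 µV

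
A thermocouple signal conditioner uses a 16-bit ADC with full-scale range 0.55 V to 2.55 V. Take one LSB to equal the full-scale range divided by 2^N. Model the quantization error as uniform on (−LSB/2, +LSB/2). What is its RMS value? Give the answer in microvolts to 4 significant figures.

8.810 µV

The full-scale span is 2.55 − (0.55) = 2 V.
One LSB is 2 V / 65536 = 30.5176 µV.
For a uniform distribution on [−LSB/2, +LSB/2], V_rms = LSB/√12 = 30.5176 µV/3.4641 = 8.810 µV.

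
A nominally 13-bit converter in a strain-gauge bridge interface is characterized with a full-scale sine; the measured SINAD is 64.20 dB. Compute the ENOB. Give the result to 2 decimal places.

(64.20 − 1.76) / 6.02 = 62.44/6.02 = 10.3721 effective bits.

10.37 bits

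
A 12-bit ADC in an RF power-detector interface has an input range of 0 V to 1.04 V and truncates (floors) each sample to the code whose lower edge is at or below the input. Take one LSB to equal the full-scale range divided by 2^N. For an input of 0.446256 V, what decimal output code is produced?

1757

V_FS = 1.04 V. LSB = 1.04 V / 2^12 ≈ 253.9 µV.
code = ⌊(V_in − V_min)/LSB⌋ = ⌊(V_in − V_min) × 2^12 / range⌋
     = ⌊(0.446256 − (0)) × 4096 / 1.04⌋ = ⌊0.446256 × 4096/1.04⌋
     = ⌊1757.562⌋ = 1757.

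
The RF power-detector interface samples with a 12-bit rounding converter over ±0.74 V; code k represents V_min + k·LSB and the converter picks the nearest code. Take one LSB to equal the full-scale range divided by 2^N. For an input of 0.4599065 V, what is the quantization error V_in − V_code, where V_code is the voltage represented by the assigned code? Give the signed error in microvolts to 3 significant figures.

The full-scale span is 0.74 − (-0.74) = 1.48 V. LSB = 1.48 V / 2^12 ≈ 361.3 µV.
(V_in − V_min)/LSB = (0.4599065 − (-0.74)) × 4096/1.48 = 3320.8223 → nearest code k = 3321.
V_code = V_min + k × range/2^12 = -0.74 + 3321 × 1.48/4096 = 0.4599707031 V.
V_in − V_code = 0.4599065 − (0.4599707031) = −64.2 µV.

−64.2 µV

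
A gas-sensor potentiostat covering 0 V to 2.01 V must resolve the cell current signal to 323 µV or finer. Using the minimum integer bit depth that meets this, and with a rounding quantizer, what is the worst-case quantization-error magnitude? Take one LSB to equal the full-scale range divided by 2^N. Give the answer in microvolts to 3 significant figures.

123 µV

V_FS = 2.01 V.
2.01 V / 323 µV = 6223. Since 2^12 = 4096 and 2^13 = 8192, N = 13.
LSB = 2.01 V / 2^13 = 245.36 µV.
Half an LSB is 123 µV.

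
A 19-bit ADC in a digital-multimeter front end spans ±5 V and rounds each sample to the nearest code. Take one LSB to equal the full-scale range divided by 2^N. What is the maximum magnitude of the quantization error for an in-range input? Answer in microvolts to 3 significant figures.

Full-scale range = 5 V − (-5 V) = 10 V.
Step size = 10/524288 V = 19.073 µV.
|e|_max = LSB/2 = 9.54 µV.

9.54 µV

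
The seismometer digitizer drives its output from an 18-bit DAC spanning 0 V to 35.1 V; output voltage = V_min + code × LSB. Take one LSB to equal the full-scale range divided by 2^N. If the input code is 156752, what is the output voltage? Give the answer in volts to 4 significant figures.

20.99 V

Span = 35.1 V. LSB = 35.1 V / 2^18.
Output = V_min + (156752/262144) × range = 0 + 0.597961 × 35.1 V
      = 0 + 20.9884 = 20.9884 V.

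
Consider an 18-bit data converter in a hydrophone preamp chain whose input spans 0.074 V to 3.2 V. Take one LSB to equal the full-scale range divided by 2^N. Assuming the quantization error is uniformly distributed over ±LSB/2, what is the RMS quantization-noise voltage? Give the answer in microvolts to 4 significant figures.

Full-scale range = 3.2 V − (0.074 V) = 3.126 V.
LSB = 3.126 V ÷ 2^18 = 3.126/262144 V = 11.9247 µV.
For a uniform distribution on [−LSB/2, +LSB/2], V_rms = LSB/√12 = 11.9247 µV/3.4641 = 3.442 µV.

3.442 µV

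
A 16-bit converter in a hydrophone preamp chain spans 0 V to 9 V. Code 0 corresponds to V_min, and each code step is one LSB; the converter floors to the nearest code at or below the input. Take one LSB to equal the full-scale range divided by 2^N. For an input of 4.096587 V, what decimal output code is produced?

29830

Range is 9 V. LSB = 9 V / 2^16 ≈ 137.3 µV.
(V_in − V_min) × 2^16/range = (4.096587 − (0)) × 65536/9 = 29830.436.
Floor → code = 29830.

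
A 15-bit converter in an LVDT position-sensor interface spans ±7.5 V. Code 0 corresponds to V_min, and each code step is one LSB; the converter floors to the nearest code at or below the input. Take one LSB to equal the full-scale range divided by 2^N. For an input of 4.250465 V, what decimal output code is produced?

25669

Span: 7.5 V − (-7.5 V) = 15 V. LSB = 15 V / 2^15 ≈ 457.8 µV.
code = ⌊(V_in − V_min)/LSB⌋ = ⌊(V_in − V_min) × 2^15 / range⌋
     = ⌊(4.250465 − (-7.5)) × 32768 / 15⌋ = ⌊11.750465 × 32768/15⌋
     = ⌊25669.282⌋ = 25669.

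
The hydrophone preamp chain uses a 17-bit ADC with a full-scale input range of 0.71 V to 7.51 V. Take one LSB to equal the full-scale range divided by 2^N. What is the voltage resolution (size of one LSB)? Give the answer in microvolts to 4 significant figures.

Range = 7.51 − (0.71) = 6.8 V.
2^17 = 131072 levels.
LSB = 6.8 V / 2^17 = 51.88 µV.

51.88 µV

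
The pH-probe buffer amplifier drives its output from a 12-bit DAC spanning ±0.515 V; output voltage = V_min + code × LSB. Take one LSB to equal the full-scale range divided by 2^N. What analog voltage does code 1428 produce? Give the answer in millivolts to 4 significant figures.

Full-scale range = 0.515 V − (-0.515 V) = 1.03 V. LSB = 1.03 V / 2^12.
V_out = V_min + code × LSB = -0.515 V + 1428 × 1.03 V / 4096
      = -0.515 V + 0.359092 V = -0.155908 V.

-155.9 mV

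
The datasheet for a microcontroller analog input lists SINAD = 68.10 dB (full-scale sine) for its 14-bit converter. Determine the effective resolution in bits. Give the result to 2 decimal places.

(68.10 − 1.76) / 6.02 = 66.34/6.02 = 11.0199 effective bits.

11.02 bits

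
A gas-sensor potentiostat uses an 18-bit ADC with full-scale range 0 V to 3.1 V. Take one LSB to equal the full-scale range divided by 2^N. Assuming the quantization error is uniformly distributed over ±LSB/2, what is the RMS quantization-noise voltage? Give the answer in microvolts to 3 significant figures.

Full-scale range = 3.1 V.
LSB = 3.1 V / 2^18 = 11.826 µV.
σ_q = LSB/√12 = 11.826 µV/3.4641 = 3.41 µV.

3.41 µV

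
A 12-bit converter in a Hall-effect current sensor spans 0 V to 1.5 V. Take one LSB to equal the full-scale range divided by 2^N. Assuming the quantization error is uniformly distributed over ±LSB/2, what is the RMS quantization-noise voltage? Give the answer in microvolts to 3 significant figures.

Full-scale range = 1.5 V.
LSB = 1.5 V ÷ 2^12 = 1.5/4096 V = 366.21 µV.
For a uniform distribution on [−LSB/2, +LSB/2], V_rms = LSB/√12 = 366.21 µV/3.4641 = 106 µV.

106 µV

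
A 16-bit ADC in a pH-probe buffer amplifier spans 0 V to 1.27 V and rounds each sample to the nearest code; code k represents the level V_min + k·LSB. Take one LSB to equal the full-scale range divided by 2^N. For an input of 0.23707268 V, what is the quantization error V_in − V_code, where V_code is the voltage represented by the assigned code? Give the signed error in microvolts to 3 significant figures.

Full-scale range = 1.27 V. LSB = 1.27 V / 2^16 ≈ 19.38 µV.
(0.23707268 − (0)) / LSB = 0.23707268 × 65536/1.27 = 12233.6970. Nearest integer: k = 12234.
V_code = 0 + (12234/65536) × 1.27 = 0.23707855225 V.
Error = V_in − V_code = 0.23707268 − (0.23707855225) = −5.87 µV.

−5.87 µV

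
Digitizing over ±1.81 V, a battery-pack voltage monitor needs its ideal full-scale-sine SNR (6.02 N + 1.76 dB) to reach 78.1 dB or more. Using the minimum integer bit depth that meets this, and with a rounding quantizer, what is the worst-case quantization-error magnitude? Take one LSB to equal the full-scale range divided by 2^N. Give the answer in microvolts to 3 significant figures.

221 µV

Span: 1.81 V − (-1.81 V) = 3.62 V.
Solving 6.02 N ≥ 78.1 − 1.76: N ≥ 12.681. Round up → N = 13.
LSB = 3.62 V ÷ 2^13 = 3.62/8192 V = 441.89 µV.
Half an LSB is 221 µV.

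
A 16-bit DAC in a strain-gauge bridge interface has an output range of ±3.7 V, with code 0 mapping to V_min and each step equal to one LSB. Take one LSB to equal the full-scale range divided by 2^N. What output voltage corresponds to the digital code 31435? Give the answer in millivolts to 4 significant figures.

-150.5 mV

Full-scale range = 3.7 V − (-3.7 V) = 7.4 V. LSB = 7.4 V / 2^16.
V_out = -3.7 + 31435 × (7.4/65536) V
      = -3.7 V + 3.54948 V = -0.150516 V.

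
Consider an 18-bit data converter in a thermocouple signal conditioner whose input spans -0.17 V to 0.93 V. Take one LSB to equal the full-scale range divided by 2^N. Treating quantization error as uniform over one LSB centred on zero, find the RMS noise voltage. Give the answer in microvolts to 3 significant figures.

1.21 µV

Span: 0.93 V − (-0.17 V) = 1.1 V.
One LSB is 1.1 V / 262144 = 4.1962 µV.
For a uniform distribution on [−LSB/2, +LSB/2], V_rms = LSB/√12 = 4.1962 µV/3.4641 = 1.21 µV.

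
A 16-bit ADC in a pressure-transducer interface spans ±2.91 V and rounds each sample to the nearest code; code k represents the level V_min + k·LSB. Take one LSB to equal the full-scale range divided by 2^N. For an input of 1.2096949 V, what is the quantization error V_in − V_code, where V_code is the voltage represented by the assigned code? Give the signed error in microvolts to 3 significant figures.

Range = 2.91 − (-2.91) = 5.82 V. LSB = 5.82 V / 2^16 ≈ 88.81 µV.
Position in LSBs: (1.2096949 − (-2.91)) × 65536/5.82 = 46389.7466; rounding gives k = 46390.
V_code = V_min + k × range/2^16 = -2.91 + 46390 × 5.82/65536 = 1.2097174072 V.
V_in − V_code = 1.2096949 − (1.2097174072) = −22.5 µV.

−22.5 µV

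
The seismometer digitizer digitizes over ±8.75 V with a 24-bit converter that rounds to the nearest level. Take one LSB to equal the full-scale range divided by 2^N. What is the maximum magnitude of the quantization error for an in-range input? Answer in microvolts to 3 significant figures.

Range = 8.75 − (-8.75) = 17.5 V.
One LSB is 17.5 V / 16777216 = 1.0431 µV.
A rounding quantizer has |error| ≤ LSB/2 = 0.522 µV.

0.522 µV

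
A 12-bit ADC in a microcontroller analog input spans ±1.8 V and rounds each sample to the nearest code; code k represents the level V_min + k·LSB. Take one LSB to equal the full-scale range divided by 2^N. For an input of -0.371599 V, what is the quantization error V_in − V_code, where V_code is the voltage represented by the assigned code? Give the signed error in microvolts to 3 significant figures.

The full-scale span is 1.8 − (-1.8) = 3.6 V. LSB = 3.6 V / 2^12 ≈ 0.8789 mV.
(-0.371599 − (-1.8)) / LSB = 1.428401 × 4096/3.6 = 1625.2029. Nearest integer: k = 1625.
V_code = -1.8 + (1625/4096) × 3.6 = -0.3717773438 V.
e = -0.371599 − (-0.3717773438) = +178 µV.

+178 µV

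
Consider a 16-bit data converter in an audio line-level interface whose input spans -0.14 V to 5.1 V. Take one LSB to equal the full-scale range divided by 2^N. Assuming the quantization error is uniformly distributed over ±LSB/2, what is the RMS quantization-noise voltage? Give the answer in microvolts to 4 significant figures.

23.08 µV

Range = 5.1 − (-0.14) = 5.24 V.
Step size = 5.24/65536 V = 79.9561 µV.
For a uniform distribution on [−LSB/2, +LSB/2], V_rms = LSB/√12 = 79.9561 µV/3.4641 = 23.08 µV.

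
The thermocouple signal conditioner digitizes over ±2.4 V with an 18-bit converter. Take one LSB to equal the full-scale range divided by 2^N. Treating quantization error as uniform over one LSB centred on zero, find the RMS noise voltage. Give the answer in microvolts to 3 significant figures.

5.29 µV

Full-scale range = 2.4 V − (-2.4 V) = 4.8 V.
Step size = 4.8/262144 V = 18.311 µV.
RMS of a uniform error over width LSB is LSB/√12 = 5.29 µV.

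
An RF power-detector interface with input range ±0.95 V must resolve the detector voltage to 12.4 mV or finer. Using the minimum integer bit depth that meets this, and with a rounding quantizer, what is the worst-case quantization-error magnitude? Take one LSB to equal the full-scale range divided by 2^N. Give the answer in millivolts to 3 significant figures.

Range = 0.95 − (-0.95) = 1.9 V.
Required number of levels: 1.9/12.4 mV = 153.23; smallest N with 2^N ≥ that is 8.
Step size = 1.9/256 V = 7.4219 mV.
Half an LSB is 3.71 mV.

3.71 mV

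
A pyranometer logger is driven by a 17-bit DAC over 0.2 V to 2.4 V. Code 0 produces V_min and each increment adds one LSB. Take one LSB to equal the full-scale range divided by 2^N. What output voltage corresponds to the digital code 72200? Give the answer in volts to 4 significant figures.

The full-scale span is 2.4 − (0.2) = 2.2 V. LSB = 2.2 V / 2^17.
V_out = V_min + code × LSB = 0.2 V + 72200 × 2.2 V / 131072
      = 0.2 V + 1.21185 V = 1.41185 V.

1.412 V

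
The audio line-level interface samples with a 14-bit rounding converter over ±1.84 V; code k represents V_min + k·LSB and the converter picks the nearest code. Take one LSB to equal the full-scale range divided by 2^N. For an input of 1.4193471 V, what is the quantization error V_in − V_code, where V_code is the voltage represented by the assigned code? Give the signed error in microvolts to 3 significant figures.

The full-scale span is 1.84 − (-1.84) = 3.68 V. LSB = 3.68 V / 2^14 ≈ 224.6 µV.
(1.4193471 − (-1.84)) / LSB = 3.2593471 × 16384/3.68 = 14511.1801. Nearest integer: k = 14511.
V_code = V_min + k × range/2^14 = -1.84 + 14511 × 3.68/16384 = 1.4193066406 V.
e = 1.4193471 − (1.4193066406) = +40.5 µV.

+40.5 µV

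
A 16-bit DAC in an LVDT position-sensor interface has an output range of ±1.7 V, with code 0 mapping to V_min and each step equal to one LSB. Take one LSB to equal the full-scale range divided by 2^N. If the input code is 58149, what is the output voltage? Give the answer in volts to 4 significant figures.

The full-scale span is 1.7 − (-1.7) = 3.4 V. LSB = 3.4 V / 2^16.
Output = V_min + (58149/65536) × range = -1.7 + 0.887283 × 3.4 V
      = -1.7 V + 3.01676 V = 1.31676 V.

1.317 V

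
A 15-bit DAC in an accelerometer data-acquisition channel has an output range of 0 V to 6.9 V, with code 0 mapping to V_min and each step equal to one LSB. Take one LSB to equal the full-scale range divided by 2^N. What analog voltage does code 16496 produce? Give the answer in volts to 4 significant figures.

Full-scale range = 6.9 V. LSB = 6.9 V / 2^15.
V_out = V_min + code × LSB = 0 V + 16496 × 6.9 V / 32768
      = 0 + 3.47358 = 3.47358 V.

3.474 V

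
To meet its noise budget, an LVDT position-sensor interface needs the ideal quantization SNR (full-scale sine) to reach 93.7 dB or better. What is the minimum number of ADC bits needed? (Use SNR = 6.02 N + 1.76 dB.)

N ≥ (93.7 − 1.76)/6.02 = 15.272 → N_min = 16.

16 bits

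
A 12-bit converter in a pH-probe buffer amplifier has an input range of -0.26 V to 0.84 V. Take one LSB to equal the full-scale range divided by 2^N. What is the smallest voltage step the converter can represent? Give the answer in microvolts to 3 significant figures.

269 µV

Full-scale range = 0.84 V − (-0.26 V) = 1.1 V.
There are 2^12 = 4096 steps.
One LSB is 1.1 V / 4096 = 269 µV.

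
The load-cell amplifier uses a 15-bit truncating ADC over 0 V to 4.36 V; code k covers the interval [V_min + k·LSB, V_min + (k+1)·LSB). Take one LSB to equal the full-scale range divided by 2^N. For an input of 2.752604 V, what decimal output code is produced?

20687

Full-scale range = 4.36 V. LSB = 4.36 V / 2^15 ≈ 133.1 µV.
code = ⌊(V_in − V_min)/LSB⌋ = ⌊(V_in − V_min) × 2^15 / range⌋
     = ⌊(2.752604 − (0)) × 32768 / 4.36⌋ = ⌊2.752604 × 32768/4.36⌋
     = ⌊20687.461⌋ = 20687.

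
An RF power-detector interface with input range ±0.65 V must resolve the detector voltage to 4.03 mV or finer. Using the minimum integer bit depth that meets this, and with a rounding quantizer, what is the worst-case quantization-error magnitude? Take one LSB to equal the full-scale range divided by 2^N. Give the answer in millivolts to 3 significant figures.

1.27 mV

The full-scale span is 0.65 − (-0.65) = 1.3 V.
Required number of levels: 1.3/4.03 mV = 322.58; smallest N with 2^N ≥ that is 9.
One LSB is 1.3 V / 512 = 2.5391 mV.
Half an LSB is 1.27 mV.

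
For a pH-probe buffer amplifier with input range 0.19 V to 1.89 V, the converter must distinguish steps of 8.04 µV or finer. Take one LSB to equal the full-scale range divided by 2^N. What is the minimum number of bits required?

18 bits

Span: 1.89 V − (0.19 V) = 1.7 V.
Levels needed ≥ 1.7/8.04 µV = 211400. 2^18 = 262144 suffices, so N_min = 18.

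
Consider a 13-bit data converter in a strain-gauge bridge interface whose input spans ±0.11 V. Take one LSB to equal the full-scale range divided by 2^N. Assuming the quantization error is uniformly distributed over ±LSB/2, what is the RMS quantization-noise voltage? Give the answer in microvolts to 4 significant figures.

Full-scale range = 0.11 V − (-0.11 V) = 0.22 V.
Step size = 0.22/8192 V = 26.8555 µV.
σ_q = LSB/√12 = 26.8555 µV/3.4641 = 7.753 µV.

7.753 µV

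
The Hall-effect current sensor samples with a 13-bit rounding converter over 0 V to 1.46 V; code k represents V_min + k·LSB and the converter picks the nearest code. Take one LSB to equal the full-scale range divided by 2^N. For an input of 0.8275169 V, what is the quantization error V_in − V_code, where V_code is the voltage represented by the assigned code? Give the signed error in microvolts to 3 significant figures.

Full-scale range = 1.46 V. LSB = 1.46 V / 2^13 ≈ 178.2 µV.
Position in LSBs: (0.8275169 − (0)) × 8192/1.46 = 4643.1633; rounding gives k = 4643.
V_code = 0 + (4643/8192) × 1.46 = 0.8274877930 V.
V_in − V_code = 0.8275169 − (0.8274877930) = +29.1 µV.

+29.1 µV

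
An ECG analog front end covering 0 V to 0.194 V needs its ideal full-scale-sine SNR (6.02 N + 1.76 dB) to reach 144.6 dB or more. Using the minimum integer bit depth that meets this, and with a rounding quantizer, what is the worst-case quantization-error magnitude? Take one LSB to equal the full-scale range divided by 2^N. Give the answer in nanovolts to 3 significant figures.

5.78 nV

Span = 0.194 V.
Required N = ⌈(144.6 − 1.76)/6.02⌉ = ⌈23.728⌉ = 24.
LSB = 0.194 V / 2^24 = 11.563 nV.
Max error for round-to-nearest is LSB/2 = 5.78 nV.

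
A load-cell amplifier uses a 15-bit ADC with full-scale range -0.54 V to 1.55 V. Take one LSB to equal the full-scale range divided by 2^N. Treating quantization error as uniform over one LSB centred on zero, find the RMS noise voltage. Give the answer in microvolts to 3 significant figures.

18.4 µV

Span: 1.55 V − (-0.54 V) = 2.09 V.
One LSB is 2.09 V / 32768 = 63.782 µV.
RMS of a uniform error over width LSB is LSB/√12 = 18.4 µV.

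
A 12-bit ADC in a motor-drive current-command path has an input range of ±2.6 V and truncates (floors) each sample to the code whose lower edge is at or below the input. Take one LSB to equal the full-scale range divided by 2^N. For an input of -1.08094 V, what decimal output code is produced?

1196

Range = 2.6 − (-2.6) = 5.2 V. LSB = 5.2 V / 2^12 ≈ 1.270 mV.
code = ⌊(V_in − V_min)/LSB⌋ = ⌊(V_in − V_min) × 2^12 / range⌋
     = ⌊(-1.08094 − (-2.6)) × 4096 / 5.2⌋ = ⌊1.51906 × 4096/5.2⌋
     = ⌊1196.552⌋ = 1196.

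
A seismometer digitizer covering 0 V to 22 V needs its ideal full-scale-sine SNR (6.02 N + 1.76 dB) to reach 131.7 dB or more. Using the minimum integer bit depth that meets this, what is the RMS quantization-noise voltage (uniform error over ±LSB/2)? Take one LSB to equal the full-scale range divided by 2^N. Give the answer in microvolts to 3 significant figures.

1.51 µV

V_FS = 22 V.
6.02 N + 1.76 ≥ 131.7 gives N ≥ 21.585, so the minimum integer is 22.
One LSB is 22 V / 4194304 = 5.2452 µV.
RMS noise = LSB/√12 = 1.51 µV.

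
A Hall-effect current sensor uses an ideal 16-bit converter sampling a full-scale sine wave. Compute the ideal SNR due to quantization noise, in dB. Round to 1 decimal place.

98.1 dB

6.02(16) + 1.76 = 96.32 + 1.76 = 98.08 dB.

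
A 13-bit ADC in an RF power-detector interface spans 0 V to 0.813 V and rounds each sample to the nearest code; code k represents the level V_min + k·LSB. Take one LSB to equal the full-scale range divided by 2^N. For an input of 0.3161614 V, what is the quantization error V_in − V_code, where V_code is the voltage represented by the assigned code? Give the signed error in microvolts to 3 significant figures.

−27.3 µV

Range is 0.813 V. LSB = 0.813 V / 2^13 ≈ 99.24 µV.
(V_in − V_min)/LSB = (0.3161614 − (0)) × 8192/0.813 = 3185.7247 → nearest code k = 3186.
Reconstructed level: 0 + 3186 × 0.813/8192 V = 0.3161887207 V.
Error = V_in − V_code = 0.3161614 − (0.3161887207) = −27.3 µV.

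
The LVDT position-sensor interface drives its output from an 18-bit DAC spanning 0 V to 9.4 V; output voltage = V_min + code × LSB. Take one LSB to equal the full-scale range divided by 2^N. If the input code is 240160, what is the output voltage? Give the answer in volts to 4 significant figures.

Span = 9.4 V. LSB = 9.4 V / 2^18.
V_out = 0 + 240160 × (9.4/262144) V
      = 0 V + 8.61169 V = 8.61169 V.

8.612 V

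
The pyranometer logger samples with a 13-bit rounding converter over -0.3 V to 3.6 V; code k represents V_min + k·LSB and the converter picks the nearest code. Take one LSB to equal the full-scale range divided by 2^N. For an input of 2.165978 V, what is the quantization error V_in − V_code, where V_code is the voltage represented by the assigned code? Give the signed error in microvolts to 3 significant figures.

−86.5 µV

The full-scale span is 3.6 − (-0.3) = 3.9 V. LSB = 3.9 V / 2^13 ≈ 476.1 µV.
(2.165978 − (-0.3)) / LSB = 2.465978 × 8192/3.9 = 5179.8184. Nearest integer: k = 5180.
Reconstructed level: -0.3 + 5180 × 3.9/8192 V = 2.166064453 V.
V_in − V_code = 2.165978 − (2.166064453) = −86.5 µV.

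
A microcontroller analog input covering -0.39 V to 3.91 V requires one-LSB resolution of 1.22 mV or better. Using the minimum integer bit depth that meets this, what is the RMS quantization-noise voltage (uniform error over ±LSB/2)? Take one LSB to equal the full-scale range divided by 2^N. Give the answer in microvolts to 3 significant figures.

Full-scale range = 3.91 V − (-0.39 V) = 4.3 V.
Required number of levels: 4.3/1.22 mV = 3524.6; smallest N with 2^N ≥ that is 12.
One LSB is 4.3 V / 4096 = 1.0498 mV.
V_rms = LSB/√12 = 303 µV.

303 µV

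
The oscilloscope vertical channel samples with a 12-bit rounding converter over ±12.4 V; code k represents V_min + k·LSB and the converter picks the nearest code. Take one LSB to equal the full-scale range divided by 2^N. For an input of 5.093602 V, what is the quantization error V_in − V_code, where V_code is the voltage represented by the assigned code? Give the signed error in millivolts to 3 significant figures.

The full-scale span is 12.4 − (-12.4) = 24.8 V. LSB = 24.8 V / 2^12 ≈ 6.055 mV.
(V_in − V_min)/LSB = (5.093602 − (-12.4)) × 4096/24.8 = 2889.2659 → nearest code k = 2889.
V_code = V_min + k × range/2^12 = -12.4 + 2889 × 24.8/4096 = 5.091992188 V.
e = 5.093602 − (5.091992188) = +1.61 mV.

+1.61 mV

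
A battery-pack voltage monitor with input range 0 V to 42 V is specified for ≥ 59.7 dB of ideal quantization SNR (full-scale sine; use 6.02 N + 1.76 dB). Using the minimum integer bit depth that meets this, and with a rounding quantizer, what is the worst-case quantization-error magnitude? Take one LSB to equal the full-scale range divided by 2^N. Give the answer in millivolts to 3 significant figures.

Range is 42 V.
N ≥ (59.7 − 1.76)/6.02 = 9.625 → N_min = 10.
LSB = 42 V ÷ 2^10 = 42/1024 V = 41.016 mV.
Half an LSB is 20.5 mV.

20.5 mV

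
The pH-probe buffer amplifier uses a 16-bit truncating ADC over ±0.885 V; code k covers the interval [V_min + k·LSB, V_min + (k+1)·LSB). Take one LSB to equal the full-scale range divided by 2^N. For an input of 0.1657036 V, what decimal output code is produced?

Full-scale range = 0.885 V − (-0.885 V) = 1.77 V. LSB = 1.77 V / 2^16 ≈ 27.01 µV.
code = ⌊(V_in − V_min)/LSB⌋ = ⌊(V_in − V_min) × 2^16 / range⌋
     = ⌊(0.1657036 − (-0.885)) × 65536 / 1.77⌋ = ⌊1.0507036 × 65536/1.77⌋
     = ⌊38903.340⌋ = 38903.

38903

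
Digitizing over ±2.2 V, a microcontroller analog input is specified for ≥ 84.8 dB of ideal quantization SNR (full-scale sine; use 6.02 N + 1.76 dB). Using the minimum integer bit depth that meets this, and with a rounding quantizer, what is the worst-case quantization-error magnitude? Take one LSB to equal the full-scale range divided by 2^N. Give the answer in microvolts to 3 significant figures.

134 µV

Full-scale range = 2.2 V − (-2.2 V) = 4.4 V.
6.02 N + 1.76 ≥ 84.8 gives N ≥ 13.794, so the minimum integer is 14.
Step size = 4.4/16384 V = 268.55 µV.
Max error for round-to-nearest is LSB/2 = 134 µV.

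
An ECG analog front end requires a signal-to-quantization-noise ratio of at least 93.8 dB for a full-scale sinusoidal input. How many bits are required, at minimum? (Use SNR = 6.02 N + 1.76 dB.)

16 bits

N ≥ (93.8 − 1.76)/6.02 = 15.289 → N_min = 16.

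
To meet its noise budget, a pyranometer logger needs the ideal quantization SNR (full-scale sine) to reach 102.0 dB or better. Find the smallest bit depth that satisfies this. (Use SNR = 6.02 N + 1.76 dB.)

N ≥ (102.0 − 1.76)/6.02 = 16.651 → N_min = 17.

17 bits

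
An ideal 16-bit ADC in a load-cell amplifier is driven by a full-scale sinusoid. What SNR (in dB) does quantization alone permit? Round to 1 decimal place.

98.1 dB

SNR = 6.02·16 + 1.76 = 98.08 dB.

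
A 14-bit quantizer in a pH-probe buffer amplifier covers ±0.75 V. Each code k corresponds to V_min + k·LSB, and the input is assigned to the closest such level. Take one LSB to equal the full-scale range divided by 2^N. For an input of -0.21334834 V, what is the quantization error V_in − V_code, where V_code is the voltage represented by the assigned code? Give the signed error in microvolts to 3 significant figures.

The full-scale span is 0.75 − (-0.75) = 1.5 V. LSB = 1.5 V / 2^14 ≈ 91.55 µV.
(V_in − V_min)/LSB = (-0.21334834 − (-0.75)) × 16384/1.5 = 5861.6672 → nearest code k = 5862.
V_code = -0.75 + (5862/16384) × 1.5 = -0.21331787109 V.
V_in − V_code = -0.21334834 − (-0.21331787109) = −30.5 µV.

−30.5 µV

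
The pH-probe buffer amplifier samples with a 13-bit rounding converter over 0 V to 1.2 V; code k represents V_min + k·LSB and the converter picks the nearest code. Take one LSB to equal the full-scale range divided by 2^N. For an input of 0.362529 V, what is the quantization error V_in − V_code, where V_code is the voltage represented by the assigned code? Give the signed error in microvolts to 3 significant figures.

V_FS = 1.2 V. LSB = 1.2 V / 2^13 ≈ 146.5 µV.
(0.362529 − (0)) / LSB = 0.362529 × 8192/1.2 = 2474.8646. Nearest integer: k = 2475.
Reconstructed level: 0 + 2475 × 1.2/8192 V = 0.3625488281 V.
V_in − V_code = 0.362529 − (0.3625488281) = −19.8 µV.

−19.8 µV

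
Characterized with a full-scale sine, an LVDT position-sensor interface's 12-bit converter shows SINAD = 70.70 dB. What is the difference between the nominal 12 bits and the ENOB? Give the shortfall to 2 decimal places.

0.55 bits

ENOB = (SINAD − 1.76)/6.02 = (70.70 − 1.76)/6.02 = 11.4518 bits.
Shortfall = 12 − 11.4518 = 0.5482 bits.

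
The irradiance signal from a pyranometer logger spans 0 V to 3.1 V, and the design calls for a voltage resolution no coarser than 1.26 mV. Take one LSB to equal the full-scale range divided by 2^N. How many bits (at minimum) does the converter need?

12 bits

Range is 3.1 V.
Required number of levels: 3.1/1.26 mV = 2460.3; smallest N with 2^N ≥ that is 12.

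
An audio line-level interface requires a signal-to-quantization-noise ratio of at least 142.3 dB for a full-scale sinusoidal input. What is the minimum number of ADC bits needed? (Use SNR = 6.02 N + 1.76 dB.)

6.02 N + 1.76 ≥ 142.3 gives N ≥ 23.346, so the minimum integer is 24.

24 bits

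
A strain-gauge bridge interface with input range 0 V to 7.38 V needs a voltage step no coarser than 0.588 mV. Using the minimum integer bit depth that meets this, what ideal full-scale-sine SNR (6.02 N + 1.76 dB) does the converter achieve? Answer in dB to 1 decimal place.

Full-scale range = 7.38 V.
Levels needed ≥ 7.38/0.588 mV = 12550. 2^14 = 16384 suffices, so N_min = 14.
SNR = 6.02 × 14 + 1.76 = 86.04 dB.

86.0 dB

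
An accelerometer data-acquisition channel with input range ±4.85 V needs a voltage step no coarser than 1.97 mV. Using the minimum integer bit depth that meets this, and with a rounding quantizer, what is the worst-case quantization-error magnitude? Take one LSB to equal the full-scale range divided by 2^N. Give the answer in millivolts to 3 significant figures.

Full-scale range = 4.85 V − (-4.85 V) = 9.7 V.
Levels needed ≥ 9.7/1.97 mV = 4924. 2^13 = 8192 suffices, so N_min = 13.
One LSB is 9.7 V / 8192 = 1.1841 mV.
Half an LSB is 0.592 mV.

0.592 mV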